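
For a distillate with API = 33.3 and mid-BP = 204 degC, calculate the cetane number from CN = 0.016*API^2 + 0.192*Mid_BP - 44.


CN = 0.016 * 33.3^2 + 0.192 * 204 - 44
CN = 17.74224 + 39.168 - 44 = 12.91024

12.91024


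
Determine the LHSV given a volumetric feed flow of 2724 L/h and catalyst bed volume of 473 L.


LHSV = volumetric feed rate / catalyst volume
= 2724 L/h / 473 L
= 5.759 h^-1

5.759 h^-1


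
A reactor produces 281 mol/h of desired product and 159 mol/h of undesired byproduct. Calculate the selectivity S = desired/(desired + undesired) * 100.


Selectivity = desired / (desired + undesired) * 100
Total products = 281 + 159 = 440 mol/h
S = 281 / 440 * 100
= 0.6386 * 100
= 63.86 %

63.86 %


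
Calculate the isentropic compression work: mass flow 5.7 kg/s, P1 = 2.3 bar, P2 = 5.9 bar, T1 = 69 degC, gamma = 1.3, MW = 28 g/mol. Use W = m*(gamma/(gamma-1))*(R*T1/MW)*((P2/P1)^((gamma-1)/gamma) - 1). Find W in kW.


Isentropic work: W = m*(gamma/(gamma-1))*(R*T1/MW)*((P2/P1)^((gamma-1)/gamma) - 1)
T1 = 69 + 273.15 = 342.15 K
Pressure ratio = 5.9 / 2.3 = 2.56522
Exponent = (1.3 - 1)/1.3 = 0.230769
(P2/P1)^exp - 1 = 2.56522^0.230769 - 1 = 0.242834
W = 5.7 * 1.3 / 0.3 * 8.314 * 342.15 / 28 * 0.242834 = 609.4

609.4 kW


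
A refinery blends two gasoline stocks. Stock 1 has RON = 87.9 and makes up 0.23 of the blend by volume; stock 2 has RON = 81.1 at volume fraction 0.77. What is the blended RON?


Linear blending: RON_blend = sum(vi * RONi)
Contribution 1: 0.23 * 87.9 = 20.217
Contribution 2: 0.77 * 81.1 = 62.447
RON_blend = 20.217 + 62.447 = 82.664

82.664


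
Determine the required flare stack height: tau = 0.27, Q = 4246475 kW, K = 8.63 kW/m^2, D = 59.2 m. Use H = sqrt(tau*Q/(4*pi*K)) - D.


tau*Q/(4*pi*K) = 0.27 * 4246475 / (4 * pi * 8.63) = 10572.4
sqrt(10572.4) = 102.822
H = 102.822 - 59.2 = 43.62

43.62 m


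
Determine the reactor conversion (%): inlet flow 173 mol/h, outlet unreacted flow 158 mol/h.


X = (F_in - F_out) / F_in * 100
Moles reacted = 173 - 158 = 15
X = 15 / 173 * 100
= 0.08671 * 100
= 8.671 %

8.671 %


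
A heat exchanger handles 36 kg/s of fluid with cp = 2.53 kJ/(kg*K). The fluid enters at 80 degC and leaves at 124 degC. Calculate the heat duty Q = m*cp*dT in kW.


Q = m_dot * cp * delta_T
delta_T = 124 - 80 = 44 K
Q = 36 * 2.53 * 44
= 91.08 * 44
= 4007.52 kW

4007.52 kW


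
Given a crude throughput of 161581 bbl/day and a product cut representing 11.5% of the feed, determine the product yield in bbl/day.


Crude throughput = 161581 bbl/day
Fraction yield = 11.5%
yield = throughput * fraction / 100
yield = 161581 * 11.5 / 100 = 18581.815

18581.815 bbl/day


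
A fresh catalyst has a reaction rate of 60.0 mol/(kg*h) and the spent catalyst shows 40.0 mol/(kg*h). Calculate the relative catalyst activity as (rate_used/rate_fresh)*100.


Activity (%) = (rate_used / rate_fresh) * 100
rate_used = 40.0, rate_fresh = 60.0
= (40.0 / 60.0) * 100
= 0.6667 * 100 = 66.67

66.67 %


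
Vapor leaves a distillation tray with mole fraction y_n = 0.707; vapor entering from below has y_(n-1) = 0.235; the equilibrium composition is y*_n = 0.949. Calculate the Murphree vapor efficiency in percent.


Murphree vapor efficiency: EMV = (y_n - y_(n-1)) / (y*_n - y_(n-1)) * 100
EMV = (0.707 - 0.235) / (0.949 - 0.235) * 100 = 0.472 / 0.714 * 100 = 66.11

66.11 %


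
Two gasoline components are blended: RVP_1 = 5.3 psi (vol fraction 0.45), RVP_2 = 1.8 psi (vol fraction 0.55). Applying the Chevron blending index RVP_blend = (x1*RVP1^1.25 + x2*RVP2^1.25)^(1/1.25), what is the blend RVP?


Chevron index: RVP_blend = (sum xi*RVPi^1.25)^(1/1.25)
RVP^1.25 terms: 0.45 * 5.3^1.25 + 0.55 * 1.8^1.25 = 4.76545
RVP_blend = 4.76545^(1/1.25) = 3.487

3.487 psi


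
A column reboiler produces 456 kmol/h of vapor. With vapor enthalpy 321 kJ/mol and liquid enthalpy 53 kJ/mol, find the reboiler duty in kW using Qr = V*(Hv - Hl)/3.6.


Qr = 456 * (321 - 53) / 3.6 = 456 * 268 / 3.6 = 33950

33950 kW


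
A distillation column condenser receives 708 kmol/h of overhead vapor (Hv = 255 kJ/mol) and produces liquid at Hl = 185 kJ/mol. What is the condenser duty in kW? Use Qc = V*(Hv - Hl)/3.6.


Qc = 708 * (255 - 185) / 3.6 = 708 * 70 / 3.6 = 13770

13770 kW


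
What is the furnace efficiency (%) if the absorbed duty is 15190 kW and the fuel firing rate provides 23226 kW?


Furnace efficiency = Q_absorbed / Q_fuel * 100
= 15190 / 23226 * 100 = 65.40

65.40 %


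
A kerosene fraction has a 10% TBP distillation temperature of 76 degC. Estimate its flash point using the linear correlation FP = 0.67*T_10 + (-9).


FP = 0.67 * 76 + (-9) = 41.92

41.92 degC


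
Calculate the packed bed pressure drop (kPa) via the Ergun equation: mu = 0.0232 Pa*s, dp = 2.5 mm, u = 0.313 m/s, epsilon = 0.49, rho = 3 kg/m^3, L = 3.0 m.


dp = 2.5 mm = 0.0025 m
Viscous term = 150*0.0232*0.313*(1-0.49)^2 / (0.0025^2*0.49^3) = 385297
Inertial term = 1.75*3*0.313^2*(1-0.49) / (0.0025*0.49^3) = 891.846
dP/L = 385297 + 891.846 = 386189 Pa/m
dP = 386189 * 3.0 / 1000 = 1159 kPa

1159 kPa


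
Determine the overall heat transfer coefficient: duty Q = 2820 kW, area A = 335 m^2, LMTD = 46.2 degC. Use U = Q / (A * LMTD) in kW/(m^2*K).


From Q = U*A*LMTD, U = Q / (A * LMTD)
U = 2820 / (335 * 46.2) = 2820 / 15477 = 0.1822

0.1822 kW/(m^2*K)


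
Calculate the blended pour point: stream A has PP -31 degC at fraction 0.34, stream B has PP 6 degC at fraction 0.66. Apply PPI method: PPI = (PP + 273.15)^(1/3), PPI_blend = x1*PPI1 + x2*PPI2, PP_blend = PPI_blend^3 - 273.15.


PPI_1 = (-31 + 273.15)^(1/3) = 6.232967
PPI_2 = (6 + 273.15)^(1/3) = 6.535506
PPI_blend = 0.34 * 6.232967 + 0.66 * 6.535506 = 6.432643
PP_blend = 6.432643^3 - 273.15 = 266.1757 - 273.15 = -6.97

-6.97 degC


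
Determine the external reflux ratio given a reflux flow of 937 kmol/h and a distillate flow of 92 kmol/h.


Reflux ratio definition: R = L / D (liquid returned / distillate withdrawn)
L = 937 kmol/h, D = 92 kmol/h
R = 937 / 92 = 10.18

10.18


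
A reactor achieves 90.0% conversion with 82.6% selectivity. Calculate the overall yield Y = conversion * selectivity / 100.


Overall yield = conversion (%) * selectivity (%) / 100
Conversion = 90.0%, Selectivity = 82.6%
Y = 90.0 * 82.6 / 100
= 74.34 %

74.34 %


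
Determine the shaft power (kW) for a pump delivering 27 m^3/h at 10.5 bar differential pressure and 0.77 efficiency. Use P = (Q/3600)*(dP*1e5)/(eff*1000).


Q = 27 / 3600 = 0.0075 m^3/s
P = 0.0075 * (10.5 * 1e5) / 0.77 / 1000 = 10.23

10.23 kW


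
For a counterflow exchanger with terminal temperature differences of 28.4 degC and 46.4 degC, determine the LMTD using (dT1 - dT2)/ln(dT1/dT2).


LMTD = (dT1 - dT2) / ln(dT1/dT2)
= (28.4 - 46.4) / ln(28.4 / 46.4) = -18 / -0.49091 = 36.67

36.67 degC


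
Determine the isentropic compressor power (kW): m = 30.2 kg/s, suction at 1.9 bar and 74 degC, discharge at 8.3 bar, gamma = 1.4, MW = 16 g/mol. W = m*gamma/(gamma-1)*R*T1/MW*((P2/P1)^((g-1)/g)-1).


Isentropic work: W = m*(gamma/(gamma-1))*(R*T1/MW)*((P2/P1)^((gamma-1)/gamma) - 1)
T1 = 74 + 273.15 = 347.15 K
Pressure ratio = 8.3 / 1.9 = 4.36842
Exponent = (1.4 - 1)/1.4 = 0.285714
(P2/P1)^exp - 1 = 4.36842^0.285714 - 1 = 0.523876
W = 30.2 * 1.4 / 0.4 * 8.314 * 347.15 / 16 * 0.523876 = 9989

9989 kW


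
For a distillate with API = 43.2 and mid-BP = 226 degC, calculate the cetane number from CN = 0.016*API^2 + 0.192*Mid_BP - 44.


CN = 0.016 * 43.2^2 + 0.192 * 226 - 44
CN = 29.85984 + 43.392 - 44 = 29.25184

29.25184


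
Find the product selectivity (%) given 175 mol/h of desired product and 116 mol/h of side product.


Selectivity = desired / (desired + undesired) * 100
Total products = 175 + 116 = 291 mol/h
S = 175 / 291 * 100
= 0.6014 * 100
= 60.14 %

60.14 %


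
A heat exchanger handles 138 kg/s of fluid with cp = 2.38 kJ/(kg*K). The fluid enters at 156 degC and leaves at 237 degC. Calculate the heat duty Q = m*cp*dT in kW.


Q = m_dot * cp * delta_T
delta_T = 237 - 156 = 81 K
Q = 138 * 2.38 * 81
= 328.44 * 81
= 26603.64 kW

26603.64 kW


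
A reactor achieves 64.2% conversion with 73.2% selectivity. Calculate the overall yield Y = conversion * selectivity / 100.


Overall yield = conversion (%) * selectivity (%) / 100
Conversion = 64.2%, Selectivity = 73.2%
Y = 64.2 * 73.2 / 100
= 46.9944 %

46.9944 %


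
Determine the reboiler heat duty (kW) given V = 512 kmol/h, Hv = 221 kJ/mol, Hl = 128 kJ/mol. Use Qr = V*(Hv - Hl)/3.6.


Qr = 512 * (221 - 128) / 3.6 = 512 * 93 / 3.6 = 13230

13230 kW


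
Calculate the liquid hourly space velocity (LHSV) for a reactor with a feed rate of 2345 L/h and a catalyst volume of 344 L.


LHSV = volumetric feed rate / catalyst volume
= 2345 L/h / 344 L
= 6.817 h^-1

6.817 h^-1


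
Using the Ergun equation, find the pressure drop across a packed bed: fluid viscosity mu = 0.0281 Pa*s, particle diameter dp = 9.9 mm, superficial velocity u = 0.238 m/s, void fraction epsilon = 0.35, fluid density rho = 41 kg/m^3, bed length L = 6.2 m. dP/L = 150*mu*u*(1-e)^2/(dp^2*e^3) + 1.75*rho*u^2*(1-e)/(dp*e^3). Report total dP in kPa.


dp = 9.9 mm = 0.0099 m
Viscous term = 150*0.0281*0.238*(1-0.35)^2 / (0.0099^2*0.35^3) = 100862
Inertial term = 1.75*41*0.238^2*(1-0.35) / (0.0099*0.35^3) = 6223.72
dP/L = 100862 + 6223.72 = 107086 Pa/m
dP = 107086 * 6.2 / 1000 = 663.9 kPa

663.9 kPa


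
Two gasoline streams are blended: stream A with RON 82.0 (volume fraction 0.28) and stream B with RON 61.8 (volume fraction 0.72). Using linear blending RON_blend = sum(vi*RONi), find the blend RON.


Linear blending: RON_blend = sum(vi * RONi)
Contribution 1: 0.28 * 82.0 = 22.96
Contribution 2: 0.72 * 61.8 = 44.496
RON_blend = 22.96 + 44.496 = 67.456

67.456


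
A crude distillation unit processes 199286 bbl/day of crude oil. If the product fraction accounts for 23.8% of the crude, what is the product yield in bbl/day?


Crude throughput = 199286 bbl/day
Fraction yield = 23.8%
yield = throughput * fraction / 100
yield = 199286 * 23.8 / 100 = 47430.068

47430.068 bbl/day


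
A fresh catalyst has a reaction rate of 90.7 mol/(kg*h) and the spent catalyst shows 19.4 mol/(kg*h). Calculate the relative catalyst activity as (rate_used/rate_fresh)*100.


Activity (%) = (rate_used / rate_fresh) * 100
rate_used = 19.4, rate_fresh = 90.7
= (19.4 / 90.7) * 100
= 0.2139 * 100 = 21.39

21.39 %


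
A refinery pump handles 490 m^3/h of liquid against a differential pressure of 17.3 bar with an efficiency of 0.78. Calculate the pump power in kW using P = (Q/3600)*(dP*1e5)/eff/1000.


Q = 490 / 3600 = 0.136111 m^3/s
P = 0.136111 * (17.3 * 1e5) / 0.78 / 1000 = 301.9

301.9 kW


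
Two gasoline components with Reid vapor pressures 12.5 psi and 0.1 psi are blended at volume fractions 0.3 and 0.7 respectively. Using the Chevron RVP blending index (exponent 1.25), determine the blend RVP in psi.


Chevron index: RVP_blend = (sum xi*RVPi^1.25)^(1/1.25)
RVP^1.25 terms: 0.3 * 12.5^1.25 + 0.7 * 0.1^1.25 = 7.09049
RVP_blend = 7.09049^(1/1.25) = 4.792

4.792 psi


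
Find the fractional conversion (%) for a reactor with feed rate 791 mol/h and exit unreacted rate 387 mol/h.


X = (F_in - F_out) / F_in * 100
Moles reacted = 791 - 387 = 404
X = 404 / 791 * 100
= 0.5107 * 100
= 51.07 %

51.07 %


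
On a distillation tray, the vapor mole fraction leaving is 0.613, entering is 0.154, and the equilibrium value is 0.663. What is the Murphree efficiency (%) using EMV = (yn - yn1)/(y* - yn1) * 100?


Murphree vapor efficiency: EMV = (y_n - y_(n-1)) / (y*_n - y_(n-1)) * 100
EMV = (0.613 - 0.154) / (0.663 - 0.154) * 100 = 0.459 / 0.509 * 100 = 90.18

90.18 %


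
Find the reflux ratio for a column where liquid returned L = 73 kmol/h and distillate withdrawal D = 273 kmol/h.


Reflux ratio definition: R = L / D (liquid returned / distillate withdrawn)
L = 73 kmol/h, D = 273 kmol/h
R = 73 / 273 = 0.2674

0.2674


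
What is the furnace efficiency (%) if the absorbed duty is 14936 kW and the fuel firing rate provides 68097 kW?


Furnace efficiency = Q_absorbed / Q_fuel * 100
= 14936 / 68097 * 100 = 21.93

21.93 %


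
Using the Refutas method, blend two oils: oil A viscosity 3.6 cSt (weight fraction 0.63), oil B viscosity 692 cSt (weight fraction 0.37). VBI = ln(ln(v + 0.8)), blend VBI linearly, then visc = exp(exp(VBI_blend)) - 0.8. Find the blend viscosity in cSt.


Refutas method: VBN_i = 14.534*ln(ln(visc_i + 0.8)) + 10.975, blended linearly by mass fraction; since VBN is linear in VBI_i = ln(ln(visc_i + 0.8)) and the fractions sum to 1, blend VBI directly: visc = exp(exp(VBI_blend)) - 0.8
VBI_1 = ln(ln(3.6 + 0.8)) = 0.393126
VBI_2 = ln(ln(692 + 0.8)) = 1.87805
VBI_blend = 0.63 * 0.393126 + 0.37 * 1.87805 = 0.942548
visc_blend = exp(exp(0.942548)) - 0.8 = 12.22

12.22 cSt


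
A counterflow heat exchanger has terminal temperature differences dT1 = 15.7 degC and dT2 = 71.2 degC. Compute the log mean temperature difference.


LMTD = (dT1 - dT2) / ln(dT1/dT2)
= (15.7 - 71.2) / ln(15.7 / 71.2) = -55.5 / -1.51183 = 36.71

36.71 degC


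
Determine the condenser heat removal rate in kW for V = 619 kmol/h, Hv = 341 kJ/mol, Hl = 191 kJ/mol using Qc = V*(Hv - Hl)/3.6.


Qc = 619 * (341 - 191) / 3.6 = 619 * 150 / 3.6 = 25790

25790 kW


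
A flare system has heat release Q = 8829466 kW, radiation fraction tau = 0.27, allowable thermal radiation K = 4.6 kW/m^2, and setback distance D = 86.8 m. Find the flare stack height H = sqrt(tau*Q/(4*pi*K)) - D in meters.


tau*Q/(4*pi*K) = 0.27 * 8829466 / (4 * pi * 4.6) = 41241.1
sqrt(41241.1) = 203.079
H = 203.079 - 86.8 = 116.3

116.3 m


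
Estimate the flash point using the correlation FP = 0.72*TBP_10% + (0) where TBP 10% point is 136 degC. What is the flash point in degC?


FP = 0.72 * 136 + (0) = 97.92

97.92 degC


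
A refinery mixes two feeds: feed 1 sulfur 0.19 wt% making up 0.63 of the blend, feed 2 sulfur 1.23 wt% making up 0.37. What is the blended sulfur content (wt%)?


Linear sulfur blending: S_blend = x1*S1 + x2*S2
Contribution 1: 0.63 * 0.19 = 0.1197 wt%
Contribution 2: 0.37 * 1.23 = 0.4551 wt%
S_blend = 0.1197 + 0.4551 = 0.5748

0.5748 wt%


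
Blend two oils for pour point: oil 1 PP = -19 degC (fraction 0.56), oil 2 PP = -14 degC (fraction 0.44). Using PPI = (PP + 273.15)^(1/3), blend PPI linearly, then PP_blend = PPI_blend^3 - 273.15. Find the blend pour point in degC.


PPI_1 = (-19 + 273.15)^(1/3) = 6.334272
PPI_2 = (-14 + 273.15)^(1/3) = 6.375541
PPI_blend = 0.56 * 6.334272 + 0.44 * 6.375541 = 6.35243
PP_blend = 6.35243^3 - 273.15 = 256.3419 - 273.15 = -16.81

-16.81 degC


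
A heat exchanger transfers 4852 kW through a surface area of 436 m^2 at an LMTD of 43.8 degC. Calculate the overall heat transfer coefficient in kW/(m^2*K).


From Q = U*A*LMTD, U = Q / (A * LMTD)
U = 4852 / (436 * 43.8) = 4852 / 19096.8 = 0.2541

0.2541 kW/(m^2*K)


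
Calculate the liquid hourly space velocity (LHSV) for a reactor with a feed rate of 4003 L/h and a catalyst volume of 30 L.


LHSV = volumetric feed rate / catalyst volume
= 4003 L/h / 30 L
= 133.4 h^-1

133.4 h^-1


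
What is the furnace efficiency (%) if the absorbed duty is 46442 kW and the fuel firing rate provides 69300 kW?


Furnace efficiency = Q_absorbed / Q_fuel * 100
= 46442 / 69300 * 100 = 67.02

67.02 %


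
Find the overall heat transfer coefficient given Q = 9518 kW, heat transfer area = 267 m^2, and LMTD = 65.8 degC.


From Q = U*A*LMTD, U = Q / (A * LMTD)
U = 9518 / (267 * 65.8) = 9518 / 17568.6 = 0.5418

0.5418 kW/(m^2*K)


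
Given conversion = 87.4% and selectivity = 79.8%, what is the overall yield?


Overall yield = conversion (%) * selectivity (%) / 100
Conversion = 87.4%, Selectivity = 79.8%
Y = 87.4 * 79.8 / 100
= 69.7452 %

69.7452 %


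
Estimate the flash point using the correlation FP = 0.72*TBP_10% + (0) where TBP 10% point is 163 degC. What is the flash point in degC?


FP = 0.72 * 163 + (0) = 117.36

117.36 degC


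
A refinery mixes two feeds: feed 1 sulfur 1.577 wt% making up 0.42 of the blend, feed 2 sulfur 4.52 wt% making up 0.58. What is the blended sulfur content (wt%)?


Linear sulfur blending: S_blend = x1*S1 + x2*S2
Contribution 1: 0.42 * 1.577 = 0.66234 wt%
Contribution 2: 0.58 * 4.52 = 2.6216 wt%
S_blend = 0.66234 + 2.6216 = 3.28394

3.28394 wt%


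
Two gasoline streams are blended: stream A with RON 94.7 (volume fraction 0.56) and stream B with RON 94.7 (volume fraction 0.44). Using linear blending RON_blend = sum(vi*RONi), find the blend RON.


Linear blending: RON_blend = sum(vi * RONi)
Contribution 1: 0.56 * 94.7 = 53.032
Contribution 2: 0.44 * 94.7 = 41.668
RON_blend = 53.032 + 41.668 = 94.7

94.7


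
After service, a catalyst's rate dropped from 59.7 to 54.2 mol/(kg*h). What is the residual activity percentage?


Activity (%) = (rate_used / rate_fresh) * 100
rate_used = 54.2, rate_fresh = 59.7
= (54.2 / 59.7) * 100
= 0.9079 * 100 = 90.79

90.79 %


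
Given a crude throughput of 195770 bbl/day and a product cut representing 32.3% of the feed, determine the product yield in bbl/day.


Crude throughput = 195770 bbl/day
Fraction yield = 32.3%
yield = throughput * fraction / 100
yield = 195770 * 32.3 / 100 = 63233.71

63233.71 bbl/day


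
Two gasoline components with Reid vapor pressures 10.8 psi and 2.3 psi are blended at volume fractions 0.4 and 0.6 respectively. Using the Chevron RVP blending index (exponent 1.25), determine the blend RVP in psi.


Chevron index: RVP_blend = (sum xi*RVPi^1.25)^(1/1.25)
RVP^1.25 terms: 0.4 * 10.8^1.25 + 0.6 * 2.3^1.25 = 9.53087
RVP_blend = 9.53087^(1/1.25) = 6.072

6.072 psi


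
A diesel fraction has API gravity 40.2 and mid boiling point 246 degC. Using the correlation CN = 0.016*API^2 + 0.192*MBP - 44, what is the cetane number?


CN = 0.016 * 40.2^2 + 0.192 * 246 - 44
CN = 25.85664 + 47.232 - 44 = 29.08864

29.08864


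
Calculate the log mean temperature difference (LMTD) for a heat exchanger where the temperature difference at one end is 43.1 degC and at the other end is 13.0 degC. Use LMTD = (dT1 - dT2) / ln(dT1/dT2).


LMTD = (dT1 - dT2) / ln(dT1/dT2)
= (43.1 - 13.0) / ln(43.1 / 13.0) = 30.1 / 1.19857 = 25.11

25.11 degC


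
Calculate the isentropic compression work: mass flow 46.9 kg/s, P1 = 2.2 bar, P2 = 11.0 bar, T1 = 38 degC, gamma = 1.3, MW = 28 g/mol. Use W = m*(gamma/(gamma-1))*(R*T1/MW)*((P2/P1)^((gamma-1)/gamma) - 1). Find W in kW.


Isentropic work: W = m*(gamma/(gamma-1))*(R*T1/MW)*((P2/P1)^((gamma-1)/gamma) - 1)
T1 = 38 + 273.15 = 311.15 K
Pressure ratio = 11.0 / 2.2 = 5
Exponent = (1.3 - 1)/1.3 = 0.230769
(P2/P1)^exp - 1 = 5^0.230769 - 1 = 0.449775
W = 46.9 * 1.3 / 0.3 * 8.314 * 311.15 / 28 * 0.449775 = 8445

8445 kW


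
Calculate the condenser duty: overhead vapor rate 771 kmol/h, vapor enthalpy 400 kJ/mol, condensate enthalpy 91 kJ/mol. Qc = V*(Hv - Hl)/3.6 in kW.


Qc = 771 * (400 - 91) / 3.6 = 771 * 309 / 3.6 = 66180

66180 kW


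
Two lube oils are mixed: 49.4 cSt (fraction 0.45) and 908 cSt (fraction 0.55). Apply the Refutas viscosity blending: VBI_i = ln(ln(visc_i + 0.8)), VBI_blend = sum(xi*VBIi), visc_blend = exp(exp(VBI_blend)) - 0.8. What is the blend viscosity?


Refutas method: VBN_i = 14.534*ln(ln(visc_i + 0.8)) + 10.975, blended linearly by mass fraction; since VBN is linear in VBI_i = ln(ln(visc_i + 0.8)) and the fractions sum to 1, blend VBI directly: visc = exp(exp(VBI_blend)) - 0.8
VBI_1 = ln(ln(49.4 + 0.8)) = 1.36507
VBI_2 = ln(ln(908 + 0.8)) = 1.9187
VBI_blend = 0.45 * 1.36507 + 0.55 * 1.9187 = 1.66957
visc_blend = exp(exp(1.66957)) - 0.8 = 201.5

201.5 cSt


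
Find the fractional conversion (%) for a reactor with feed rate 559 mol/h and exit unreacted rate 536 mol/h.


X = (F_in - F_out) / F_in * 100
Moles reacted = 559 - 536 = 23
X = 23 / 559 * 100
= 0.04114 * 100
= 4.114 %

4.114 %


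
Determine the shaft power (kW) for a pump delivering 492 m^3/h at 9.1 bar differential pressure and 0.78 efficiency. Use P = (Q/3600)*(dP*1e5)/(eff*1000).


Q = 492 / 3600 = 0.136667 m^3/s
P = 0.136667 * (9.1 * 1e5) / 0.78 / 1000 = 159.4

159.4 kW


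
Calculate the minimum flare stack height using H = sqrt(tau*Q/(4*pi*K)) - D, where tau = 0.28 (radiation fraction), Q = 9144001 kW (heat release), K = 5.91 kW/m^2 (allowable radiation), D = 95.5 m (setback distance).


tau*Q/(4*pi*K) = 0.28 * 9144001 / (4 * pi * 5.91) = 34474.4
sqrt(34474.4) = 185.673
H = 185.673 - 95.5 = 90.17

90.17 m


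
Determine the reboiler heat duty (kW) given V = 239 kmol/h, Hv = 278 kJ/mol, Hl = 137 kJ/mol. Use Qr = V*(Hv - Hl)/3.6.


Qr = 239 * (278 - 137) / 3.6 = 239 * 141 / 3.6 = 9361

9361 kW


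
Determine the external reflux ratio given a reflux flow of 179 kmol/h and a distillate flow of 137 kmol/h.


Reflux ratio definition: R = L / D (liquid returned / distillate withdrawn)
L = 179 kmol/h, D = 137 kmol/h
R = 179 / 137 = 1.307

1.307


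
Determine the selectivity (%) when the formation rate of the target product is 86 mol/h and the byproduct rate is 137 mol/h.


Selectivity = desired / (desired + undesired) * 100
Total products = 86 + 137 = 223 mol/h
S = 86 / 223 * 100
= 0.3857 * 100
= 38.57 %

38.57 %


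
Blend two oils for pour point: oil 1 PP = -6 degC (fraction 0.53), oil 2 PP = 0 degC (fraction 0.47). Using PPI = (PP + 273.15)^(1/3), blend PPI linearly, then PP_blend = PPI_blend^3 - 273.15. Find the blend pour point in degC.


PPI_1 = (-6 + 273.15)^(1/3) = 6.440482
PPI_2 = (0 + 273.15)^(1/3) = 6.488342
PPI_blend = 0.53 * 6.440482 + 0.47 * 6.488342 = 6.462976
PP_blend = 6.462976^3 - 273.15 = 269.9589 - 273.15 = -3.19

-3.19 degC


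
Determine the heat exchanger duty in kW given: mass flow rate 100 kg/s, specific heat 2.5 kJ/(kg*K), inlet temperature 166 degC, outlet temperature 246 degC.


Q = m_dot * cp * delta_T
delta_T = 246 - 166 = 80 K
Q = 100 * 2.5 * 80
= 250 * 80
= 20000 kW

20000 kW


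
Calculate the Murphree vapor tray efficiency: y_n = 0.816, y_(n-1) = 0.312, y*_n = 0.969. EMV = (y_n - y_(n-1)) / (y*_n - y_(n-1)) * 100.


Murphree vapor efficiency: EMV = (y_n - y_(n-1)) / (y*_n - y_(n-1)) * 100
EMV = (0.816 - 0.312) / (0.969 - 0.312) * 100 = 0.504 / 0.657 * 100 = 76.71

76.71 %


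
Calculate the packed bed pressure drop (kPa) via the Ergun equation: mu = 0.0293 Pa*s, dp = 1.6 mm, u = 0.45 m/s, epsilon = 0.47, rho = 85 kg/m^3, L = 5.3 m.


dp = 1.6 mm = 0.0016 m
Viscous term = 150*0.0293*0.45*(1-0.47)^2 / (0.0016^2*0.47^3) = 2090210
Inertial term = 1.75*85*0.45^2*(1-0.47) / (0.0016*0.47^3) = 96104.6
dP/L = 2090210 + 96104.6 = 2186310 Pa/m
dP = 2186310 * 5.3 / 1000 = 11590 kPa

11590 kPa


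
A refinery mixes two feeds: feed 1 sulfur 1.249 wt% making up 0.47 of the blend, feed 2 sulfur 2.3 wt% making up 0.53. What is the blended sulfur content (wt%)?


Linear sulfur blending: S_blend = x1*S1 + x2*S2
Contribution 1: 0.47 * 1.249 = 0.58703 wt%
Contribution 2: 0.53 * 2.3 = 1.219 wt%
S_blend = 0.58703 + 1.219 = 1.80603

1.80603 wt%


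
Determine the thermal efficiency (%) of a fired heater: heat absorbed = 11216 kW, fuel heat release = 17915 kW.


Furnace efficiency = Q_absorbed / Q_fuel * 100
= 11216 / 17915 * 100 = 62.61

62.61 %


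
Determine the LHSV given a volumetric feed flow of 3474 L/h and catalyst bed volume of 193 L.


LHSV = volumetric feed rate / catalyst volume
= 3474 L/h / 193 L
= 18.00 h^-1

18.00 h^-1


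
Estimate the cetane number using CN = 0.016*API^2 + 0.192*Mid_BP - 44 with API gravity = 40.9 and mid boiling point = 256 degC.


CN = 0.016 * 40.9^2 + 0.192 * 256 - 44
CN = 26.76496 + 49.152 - 44 = 31.91696

31.91696


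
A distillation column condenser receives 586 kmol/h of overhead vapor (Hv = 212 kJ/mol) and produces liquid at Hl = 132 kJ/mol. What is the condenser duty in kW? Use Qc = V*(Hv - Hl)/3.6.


Qc = 586 * (212 - 132) / 3.6 = 586 * 80 / 3.6 = 13020

13020 kW


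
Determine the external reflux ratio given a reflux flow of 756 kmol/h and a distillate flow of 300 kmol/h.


Reflux ratio definition: R = L / D (liquid returned / distillate withdrawn)
L = 756 kmol/h, D = 300 kmol/h
R = 756 / 300 = 2.520

2.520


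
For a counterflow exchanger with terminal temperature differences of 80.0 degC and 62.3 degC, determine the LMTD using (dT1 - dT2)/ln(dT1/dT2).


LMTD = (dT1 - dT2) / ln(dT1/dT2)
= (80.0 - 62.3) / ln(80.0 / 62.3) = 17.7 / 0.250065 = 70.78

70.78 degC


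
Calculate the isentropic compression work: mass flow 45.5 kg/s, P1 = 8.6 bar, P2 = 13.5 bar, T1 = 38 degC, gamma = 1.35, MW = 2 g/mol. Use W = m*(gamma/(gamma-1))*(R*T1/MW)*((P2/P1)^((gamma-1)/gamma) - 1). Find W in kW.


Isentropic work: W = m*(gamma/(gamma-1))*(R*T1/MW)*((P2/P1)^((gamma-1)/gamma) - 1)
T1 = 38 + 273.15 = 311.15 K
Pressure ratio = 13.5 / 8.6 = 1.56977
Exponent = (1.35 - 1)/1.35 = 0.259259
(P2/P1)^exp - 1 = 1.56977^0.259259 - 1 = 0.124015
W = 45.5 * 1.35 / 0.35 * 8.314 * 311.15 / 2 * 0.124015 = 28150

28150 kW


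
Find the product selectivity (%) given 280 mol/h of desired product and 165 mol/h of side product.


Selectivity = desired / (desired + undesired) * 100
Total products = 280 + 165 = 445 mol/h
S = 280 / 445 * 100
= 0.6292 * 100
= 62.92 %

62.92 %


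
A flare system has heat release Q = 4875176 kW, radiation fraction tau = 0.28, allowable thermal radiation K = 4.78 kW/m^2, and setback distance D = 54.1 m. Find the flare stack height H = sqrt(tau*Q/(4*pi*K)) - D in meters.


tau*Q/(4*pi*K) = 0.28 * 4875176 / (4 * pi * 4.78) = 22725.3
sqrt(22725.3) = 150.749
H = 150.749 - 54.1 = 96.65

96.65 m


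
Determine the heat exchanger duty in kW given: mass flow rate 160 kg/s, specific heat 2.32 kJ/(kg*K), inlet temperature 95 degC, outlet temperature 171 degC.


Q = m_dot * cp * delta_T
delta_T = 171 - 95 = 76 K
Q = 160 * 2.32 * 76
= 371.2 * 76
= 28211.2 kW

28211.2 kW


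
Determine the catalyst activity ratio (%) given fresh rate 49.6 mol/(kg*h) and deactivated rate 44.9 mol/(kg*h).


Activity (%) = (rate_used / rate_fresh) * 100
rate_used = 44.9, rate_fresh = 49.6
= (44.9 / 49.6) * 100
= 0.9052 * 100 = 90.52

90.52 %


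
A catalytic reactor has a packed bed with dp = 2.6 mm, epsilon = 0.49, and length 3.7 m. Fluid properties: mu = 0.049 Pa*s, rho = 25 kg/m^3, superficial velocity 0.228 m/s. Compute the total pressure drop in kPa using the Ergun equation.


dp = 2.6 mm = 0.0026 m
Viscous term = 150*0.049*0.228*(1-0.49)^2 / (0.0026^2*0.49^3) = 548059
Inertial term = 1.75*25*0.228^2*(1-0.49) / (0.0026*0.49^3) = 3791.9
dP/L = 548059 + 3791.9 = 551851 Pa/m
dP = 551851 * 3.7 / 1000 = 2042 kPa

2042 kPa


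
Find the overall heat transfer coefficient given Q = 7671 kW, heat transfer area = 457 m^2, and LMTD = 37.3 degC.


From Q = U*A*LMTD, U = Q / (A * LMTD)
U = 7671 / (457 * 37.3) = 7671 / 17046.1 = 0.4500

0.4500 kW/(m^2*K)


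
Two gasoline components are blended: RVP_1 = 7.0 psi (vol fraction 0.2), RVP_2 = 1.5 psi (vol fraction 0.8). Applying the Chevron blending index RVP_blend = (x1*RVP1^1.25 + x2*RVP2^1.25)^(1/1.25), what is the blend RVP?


Chevron index: RVP_blend = (sum xi*RVPi^1.25)^(1/1.25)
RVP^1.25 terms: 0.2 * 7.0^1.25 + 0.8 * 1.5^1.25 = 3.60523
RVP_blend = 3.60523^(1/1.25) = 2.790

2.790 psi


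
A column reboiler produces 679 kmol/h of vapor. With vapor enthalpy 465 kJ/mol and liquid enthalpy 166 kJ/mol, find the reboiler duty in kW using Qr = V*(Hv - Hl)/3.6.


Qr = 679 * (465 - 166) / 3.6 = 679 * 299 / 3.6 = 56390

56390 kW


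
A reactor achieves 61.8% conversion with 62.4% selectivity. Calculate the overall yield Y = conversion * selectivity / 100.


Overall yield = conversion (%) * selectivity (%) / 100
Conversion = 61.8%, Selectivity = 62.4%
Y = 61.8 * 62.4 / 100
= 38.5632 %

38.5632 %


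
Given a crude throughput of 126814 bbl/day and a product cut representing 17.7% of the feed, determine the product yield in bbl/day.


Crude throughput = 126814 bbl/day
Fraction yield = 17.7%
yield = throughput * fraction / 100
yield = 126814 * 17.7 / 100 = 22446.078

22446.078 bbl/day


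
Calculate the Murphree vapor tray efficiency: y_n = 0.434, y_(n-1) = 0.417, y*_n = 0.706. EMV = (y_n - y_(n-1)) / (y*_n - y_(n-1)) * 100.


Murphree vapor efficiency: EMV = (y_n - y_(n-1)) / (y*_n - y_(n-1)) * 100
EMV = (0.434 - 0.417) / (0.706 - 0.417) * 100 = 0.017 / 0.289 * 100 = 5.882

5.882 %


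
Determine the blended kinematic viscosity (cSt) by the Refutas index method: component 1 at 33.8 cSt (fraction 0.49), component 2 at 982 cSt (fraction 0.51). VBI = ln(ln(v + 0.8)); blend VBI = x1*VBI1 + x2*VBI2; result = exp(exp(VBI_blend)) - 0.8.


Refutas method: VBN_i = 14.534*ln(ln(visc_i + 0.8)) + 10.975, blended linearly by mass fraction; since VBN is linear in VBI_i = ln(ln(visc_i + 0.8)) and the fractions sum to 1, blend VBI directly: visc = exp(exp(VBI_blend)) - 0.8
VBI_1 = ln(ln(33.8 + 0.8)) = 1.26521
VBI_2 = ln(ln(982 + 0.8)) = 1.93013
VBI_blend = 0.49 * 1.26521 + 0.51 * 1.93013 = 1.60432
visc_blend = exp(exp(1.60432)) - 0.8 = 143.9

143.9 cSt


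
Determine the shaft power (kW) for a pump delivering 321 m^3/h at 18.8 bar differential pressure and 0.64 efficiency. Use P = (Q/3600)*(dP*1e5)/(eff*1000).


Q = 321 / 3600 = 0.0891667 m^3/s
P = 0.0891667 * (18.8 * 1e5) / 0.64 / 1000 = 261.9

261.9 kW


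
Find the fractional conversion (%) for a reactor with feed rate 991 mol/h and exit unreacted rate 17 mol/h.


X = (F_in - F_out) / F_in * 100
Moles reacted = 991 - 17 = 974
X = 974 / 991 * 100
= 0.9828 * 100
= 98.28 %

98.28 %


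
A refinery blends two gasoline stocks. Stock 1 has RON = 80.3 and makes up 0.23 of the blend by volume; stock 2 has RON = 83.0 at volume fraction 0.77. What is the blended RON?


Linear blending: RON_blend = sum(vi * RONi)
Contribution 1: 0.23 * 80.3 = 18.469
Contribution 2: 0.77 * 83.0 = 63.91
RON_blend = 18.469 + 63.91 = 82.379

82.379


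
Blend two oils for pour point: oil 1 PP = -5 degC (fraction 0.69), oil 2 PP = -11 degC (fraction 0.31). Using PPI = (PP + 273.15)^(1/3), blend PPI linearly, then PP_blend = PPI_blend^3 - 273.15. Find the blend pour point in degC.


PPI_1 = (-5 + 273.15)^(1/3) = 6.448508
PPI_2 = (-11 + 273.15)^(1/3) = 6.400049
PPI_blend = 0.69 * 6.448508 + 0.31 * 6.400049 = 6.433486
PP_blend = 6.433486^3 - 273.15 = 266.2803 - 273.15 = -6.87

-6.87 degC


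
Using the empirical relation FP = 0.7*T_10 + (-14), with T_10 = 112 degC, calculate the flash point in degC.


FP = 0.7 * 112 + (-14) = 64.4

64.4 degC


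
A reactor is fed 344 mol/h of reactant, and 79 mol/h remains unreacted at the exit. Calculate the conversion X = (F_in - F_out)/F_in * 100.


X = (F_in - F_out) / F_in * 100
Moles reacted = 344 - 79 = 265
X = 265 / 344 * 100
= 0.7703 * 100
= 77.03 %

77.03 %


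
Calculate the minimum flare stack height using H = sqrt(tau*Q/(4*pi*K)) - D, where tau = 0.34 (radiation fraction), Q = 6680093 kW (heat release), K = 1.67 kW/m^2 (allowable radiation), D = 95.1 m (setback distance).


tau*Q/(4*pi*K) = 0.34 * 6680093 / (4 * pi * 1.67) = 108227
sqrt(108227) = 328.979
H = 328.979 - 95.1 = 233.9

233.9 m


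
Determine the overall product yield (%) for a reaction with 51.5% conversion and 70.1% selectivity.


Overall yield = conversion (%) * selectivity (%) / 100
Conversion = 51.5%, Selectivity = 70.1%
Y = 51.5 * 70.1 / 100
= 36.1015 %

36.1015 %


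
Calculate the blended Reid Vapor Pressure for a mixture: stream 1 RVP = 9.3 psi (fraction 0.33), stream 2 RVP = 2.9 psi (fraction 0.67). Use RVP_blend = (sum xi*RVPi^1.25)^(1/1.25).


Chevron index: RVP_blend = (sum xi*RVPi^1.25)^(1/1.25)
RVP^1.25 terms: 0.33 * 9.3^1.25 + 0.67 * 2.9^1.25 = 7.89497
RVP_blend = 7.89497^(1/1.25) = 5.223

5.223 psi


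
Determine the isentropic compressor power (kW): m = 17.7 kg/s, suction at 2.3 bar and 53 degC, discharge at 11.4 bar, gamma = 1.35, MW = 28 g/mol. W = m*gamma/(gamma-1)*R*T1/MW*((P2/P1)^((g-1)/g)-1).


Isentropic work: W = m*(gamma/(gamma-1))*(R*T1/MW)*((P2/P1)^((gamma-1)/gamma) - 1)
T1 = 53 + 273.15 = 326.15 K
Pressure ratio = 11.4 / 2.3 = 4.95652
Exponent = (1.35 - 1)/1.35 = 0.259259
(P2/P1)^exp - 1 = 4.95652^0.259259 - 1 = 0.514366
W = 17.7 * 1.35 / 0.35 * 8.314 * 326.15 / 28 * 0.514366 = 3401

3401 kW


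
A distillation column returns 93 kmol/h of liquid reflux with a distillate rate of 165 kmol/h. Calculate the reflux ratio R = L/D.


Reflux ratio definition: R = L / D (liquid returned / distillate withdrawn)
L = 93 kmol/h, D = 165 kmol/h
R = 93 / 165 = 0.5636

0.5636


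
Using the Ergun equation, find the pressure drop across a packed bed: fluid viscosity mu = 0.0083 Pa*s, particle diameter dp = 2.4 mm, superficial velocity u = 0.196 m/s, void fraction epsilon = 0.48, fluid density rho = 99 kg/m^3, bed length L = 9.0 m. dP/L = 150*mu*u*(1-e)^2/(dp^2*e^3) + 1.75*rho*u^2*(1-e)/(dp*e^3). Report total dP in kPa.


dp = 2.4 mm = 0.0024 m
Viscous term = 150*0.0083*0.196*(1-0.48)^2 / (0.0024^2*0.48^3) = 103582
Inertial term = 1.75*99*0.196^2*(1-0.48) / (0.0024*0.48^3) = 13039.3
dP/L = 103582 + 13039.3 = 116621 Pa/m
dP = 116621 * 9.0 / 1000 = 1050 kPa

1050 kPa


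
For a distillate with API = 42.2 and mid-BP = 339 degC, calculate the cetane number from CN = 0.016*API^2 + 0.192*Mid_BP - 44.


CN = 0.016 * 42.2^2 + 0.192 * 339 - 44
CN = 28.49344 + 65.088 - 44 = 49.58144

49.58144


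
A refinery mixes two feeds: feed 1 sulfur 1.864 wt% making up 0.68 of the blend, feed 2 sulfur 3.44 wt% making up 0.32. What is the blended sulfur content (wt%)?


Linear sulfur blending: S_blend = x1*S1 + x2*S2
Contribution 1: 0.68 * 1.864 = 1.26752 wt%
Contribution 2: 0.32 * 3.44 = 1.1008 wt%
S_blend = 1.26752 + 1.1008 = 2.36832

2.36832 wt%


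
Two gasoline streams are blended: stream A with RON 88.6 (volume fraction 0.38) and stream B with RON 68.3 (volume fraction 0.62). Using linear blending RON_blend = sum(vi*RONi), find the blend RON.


Linear blending: RON_blend = sum(vi * RONi)
Contribution 1: 0.38 * 88.6 = 33.668
Contribution 2: 0.62 * 68.3 = 42.346
RON_blend = 33.668 + 42.346 = 76.014

76.014


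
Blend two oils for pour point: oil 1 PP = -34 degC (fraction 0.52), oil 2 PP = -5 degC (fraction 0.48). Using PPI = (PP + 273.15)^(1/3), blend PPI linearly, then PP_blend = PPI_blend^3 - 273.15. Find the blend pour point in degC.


PPI_1 = (-34 + 273.15)^(1/3) = 6.20712
PPI_2 = (-5 + 273.15)^(1/3) = 6.448508
PPI_blend = 0.52 * 6.20712 + 0.48 * 6.448508 = 6.322986
PP_blend = 6.322986^3 - 273.15 = 252.7939 - 273.15 = -20.36

-20.36 degC


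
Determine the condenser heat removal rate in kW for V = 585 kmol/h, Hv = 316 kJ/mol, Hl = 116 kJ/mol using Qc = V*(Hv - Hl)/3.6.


Qc = 585 * (316 - 116) / 3.6 = 585 * 200 / 3.6 = 32500

32500 kW


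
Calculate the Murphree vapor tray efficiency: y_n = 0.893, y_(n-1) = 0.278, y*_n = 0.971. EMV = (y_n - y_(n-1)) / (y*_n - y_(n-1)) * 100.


Murphree vapor efficiency: EMV = (y_n - y_(n-1)) / (y*_n - y_(n-1)) * 100
EMV = (0.893 - 0.278) / (0.971 - 0.278) * 100 = 0.615 / 0.693 * 100 = 88.74

88.74 %


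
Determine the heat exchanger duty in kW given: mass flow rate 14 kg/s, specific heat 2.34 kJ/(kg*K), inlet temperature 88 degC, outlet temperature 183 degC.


Q = m_dot * cp * delta_T
delta_T = 183 - 88 = 95 K
Q = 14 * 2.34 * 95
= 32.76 * 95
= 3112.2 kW

3112.2 kW


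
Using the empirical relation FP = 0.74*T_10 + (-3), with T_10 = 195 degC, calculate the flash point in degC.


FP = 0.74 * 195 + (-3) = 141.3

141.3 degC


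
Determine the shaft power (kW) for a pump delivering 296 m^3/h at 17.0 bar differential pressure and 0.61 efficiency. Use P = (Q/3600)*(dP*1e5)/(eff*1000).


Q = 296 / 3600 = 0.0822222 m^3/s
P = 0.0822222 * (17.0 * 1e5) / 0.61 / 1000 = 229.1

229.1 kW


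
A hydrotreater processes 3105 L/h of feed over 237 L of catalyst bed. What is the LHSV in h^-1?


LHSV = volumetric feed rate / catalyst volume
= 3105 L/h / 237 L
= 13.10 h^-1

13.10 h^-1


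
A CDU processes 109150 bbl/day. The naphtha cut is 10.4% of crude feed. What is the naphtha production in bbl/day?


Crude throughput = 109150 bbl/day
Fraction yield = 10.4%
yield = throughput * fraction / 100
yield = 109150 * 10.4 / 100 = 11351.6

11351.6 bbl/day


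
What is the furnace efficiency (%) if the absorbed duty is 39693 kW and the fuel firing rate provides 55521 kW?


Furnace efficiency = Q_absorbed / Q_fuel * 100
= 39693 / 55521 * 100 = 71.49

71.49 %


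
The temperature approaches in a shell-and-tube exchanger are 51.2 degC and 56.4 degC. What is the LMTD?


LMTD = (dT1 - dT2) / ln(dT1/dT2)
= (51.2 - 56.4) / ln(51.2 / 56.4) = -5.2 / -0.0967296 = 53.76

53.76 degC


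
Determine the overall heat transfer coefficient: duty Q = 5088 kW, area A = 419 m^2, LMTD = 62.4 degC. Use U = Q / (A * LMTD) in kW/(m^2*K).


From Q = U*A*LMTD, U = Q / (A * LMTD)
U = 5088 / (419 * 62.4) = 5088 / 26145.6 = 0.1946

0.1946 kW/(m^2*K)


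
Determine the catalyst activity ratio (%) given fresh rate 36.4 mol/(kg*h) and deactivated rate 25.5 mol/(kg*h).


Activity (%) = (rate_used / rate_fresh) * 100
rate_used = 25.5, rate_fresh = 36.4
= (25.5 / 36.4) * 100
= 0.7005 * 100 = 70.05

70.05 %


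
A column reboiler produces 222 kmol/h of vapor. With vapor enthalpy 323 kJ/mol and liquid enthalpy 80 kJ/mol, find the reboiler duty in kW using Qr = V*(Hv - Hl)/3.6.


Qr = 222 * (323 - 80) / 3.6 = 222 * 243 / 3.6 = 14980

14980 kW


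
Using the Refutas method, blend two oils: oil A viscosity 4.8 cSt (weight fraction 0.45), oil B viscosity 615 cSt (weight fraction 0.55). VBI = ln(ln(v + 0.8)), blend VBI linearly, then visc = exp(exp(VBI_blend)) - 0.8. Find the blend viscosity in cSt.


Refutas method: VBN_i = 14.534*ln(ln(visc_i + 0.8)) + 10.975, blended linearly by mass fraction; since VBN is linear in VBI_i = ln(ln(visc_i + 0.8)) and the fractions sum to 1, blend VBI directly: visc = exp(exp(VBI_blend)) - 0.8
VBI_1 = ln(ln(4.8 + 0.8)) = 0.543931
VBI_2 = ln(ln(615 + 0.8)) = 1.85987
VBI_blend = 0.45 * 0.543931 + 0.55 * 1.85987 = 1.2677
visc_blend = exp(exp(1.2677)) - 0.8 = 34.11

34.11 cSt


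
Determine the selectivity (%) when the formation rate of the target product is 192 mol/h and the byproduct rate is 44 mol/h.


Selectivity = desired / (desired + undesired) * 100
Total products = 192 + 44 = 236 mol/h
S = 192 / 236 * 100
= 0.8136 * 100
= 81.36 %

81.36 %


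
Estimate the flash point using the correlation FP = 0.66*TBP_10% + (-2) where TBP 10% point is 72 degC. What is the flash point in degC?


FP = 0.66 * 72 + (-2) = 45.52

45.52 degC


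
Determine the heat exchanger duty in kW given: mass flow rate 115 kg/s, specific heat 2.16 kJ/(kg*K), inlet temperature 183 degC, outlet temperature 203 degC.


Q = m_dot * cp * delta_T
delta_T = 203 - 183 = 20 K
Q = 115 * 2.16 * 20
= 248.4 * 20
= 4968 kW

4968 kW


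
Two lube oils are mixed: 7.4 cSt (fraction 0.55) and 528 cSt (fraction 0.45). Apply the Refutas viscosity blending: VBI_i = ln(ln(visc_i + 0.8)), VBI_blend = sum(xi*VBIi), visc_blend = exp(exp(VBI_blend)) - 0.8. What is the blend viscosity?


Refutas method: VBN_i = 14.534*ln(ln(visc_i + 0.8)) + 10.975, blended linearly by mass fraction; since VBN is linear in VBI_i = ln(ln(visc_i + 0.8)) and the fractions sum to 1, blend VBI directly: visc = exp(exp(VBI_blend)) - 0.8
VBI_1 = ln(ln(7.4 + 0.8)) = 0.743904
VBI_2 = ln(ln(528 + 0.8)) = 1.83587
VBI_blend = 0.55 * 0.743904 + 0.45 * 1.83587 = 1.23529
visc_blend = exp(exp(1.23529)) - 0.8 = 30.37

30.37 cSt


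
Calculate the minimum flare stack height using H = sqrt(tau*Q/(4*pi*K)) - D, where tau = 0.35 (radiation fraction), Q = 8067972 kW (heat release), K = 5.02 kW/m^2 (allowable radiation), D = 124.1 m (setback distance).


tau*Q/(4*pi*K) = 0.35 * 8067972 / (4 * pi * 5.02) = 44763
sqrt(44763) = 211.573
H = 211.573 - 124.1 = 87.47

87.47 m
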